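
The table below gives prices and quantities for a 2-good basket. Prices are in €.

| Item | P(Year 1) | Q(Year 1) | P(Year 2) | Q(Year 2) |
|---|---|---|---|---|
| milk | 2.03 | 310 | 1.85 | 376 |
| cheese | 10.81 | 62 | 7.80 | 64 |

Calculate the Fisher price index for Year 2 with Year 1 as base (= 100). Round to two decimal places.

81.73

Laspeyres component (base-period weights):
ΣP(Year 2)Q(Year 1) = 1.85×310 + 7.80×62 = 573.5 + 483.6 = 1057.1
ΣP(Year 1)Q(Year 1) = 2.03×310 + 10.81×62 = 629.3 + 670.22 = 1299.52
L = 1057.1 / 1299.52 × 100 = 81.3454
Paasche component (current-period weights):
ΣP(Year 2)Q(Year 2) = 1.85×376 + 7.80×64 = 695.6 + 499.2 = 1194.8
ΣP(Year 1)Q(Year 2) = 2.03×376 + 10.81×64 = 763.28 + 691.84 = 1455.12
P = 1194.8 / 1455.12 × 100 = 82.1101
Fisher = √(L × P) = √(81.3454 × 82.1101) = 81.7268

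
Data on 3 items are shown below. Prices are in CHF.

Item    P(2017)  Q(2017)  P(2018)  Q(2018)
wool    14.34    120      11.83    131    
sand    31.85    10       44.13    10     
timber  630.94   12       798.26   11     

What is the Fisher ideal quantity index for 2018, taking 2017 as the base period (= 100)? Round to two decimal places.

Laspeyres component (base-period weights):
ΣP(2017)Q(2018) = 14.34×131 + 31.85×10 + 630.94×11 = 1878.54 + 318.5 + 6940.34 = 9137.38
ΣP(2017)Q(2017) = 14.34×120 + 31.85×10 + 630.94×12 = 1720.8 + 318.5 + 7571.28 = 9610.58
L = 9137.38 / 9610.58 × 100 = 95.0763
Paasche component (current-period weights):
ΣP(2018)Q(2018) = 11.83×131 + 44.13×10 + 798.26×11 = 1549.73 + 441.3 + 8780.86 = 10771.89
ΣP(2018)Q(2017) = 11.83×120 + 44.13×10 + 798.26×12 = 1419.6 + 441.3 + 9579.12 = 11440.02
P = 10771.89 / 11440.02 × 100 = 94.1597
Fisher = √(L × P) = √(95.0763 × 94.1597) = 94.6169

94.62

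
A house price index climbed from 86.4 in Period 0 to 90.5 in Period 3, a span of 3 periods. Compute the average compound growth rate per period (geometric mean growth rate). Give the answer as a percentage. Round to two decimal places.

Growth factor = (90.5/86.4)^(1/3) = (1.047454)^(1/3) = 1.015574
Growth rate = 1.015574 − 1 = 0.015574 = 1.5574%

1.56%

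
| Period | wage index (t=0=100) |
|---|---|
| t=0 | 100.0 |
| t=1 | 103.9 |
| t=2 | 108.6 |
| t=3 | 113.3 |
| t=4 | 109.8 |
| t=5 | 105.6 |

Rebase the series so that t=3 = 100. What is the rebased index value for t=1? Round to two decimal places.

91.70

Rebased(t=1) = 103.9 / 113.3 × 100 = 91.7034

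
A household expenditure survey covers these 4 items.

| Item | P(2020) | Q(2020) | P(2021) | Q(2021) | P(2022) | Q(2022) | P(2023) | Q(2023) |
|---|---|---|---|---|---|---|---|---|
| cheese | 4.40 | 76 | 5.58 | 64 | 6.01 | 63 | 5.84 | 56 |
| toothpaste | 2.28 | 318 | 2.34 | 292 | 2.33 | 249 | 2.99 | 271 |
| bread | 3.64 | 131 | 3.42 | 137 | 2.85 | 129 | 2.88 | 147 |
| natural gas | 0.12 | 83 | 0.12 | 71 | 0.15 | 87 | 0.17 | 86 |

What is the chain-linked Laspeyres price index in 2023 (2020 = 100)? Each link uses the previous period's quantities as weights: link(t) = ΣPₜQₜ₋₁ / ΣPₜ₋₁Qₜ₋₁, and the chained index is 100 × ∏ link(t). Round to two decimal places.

113.69

Link 2020→2021:
ΣP(2021)Q(2020) = 5.58×76 + 2.34×318 + 3.42×131 + 0.12×83 = 424.08 + 744.12 + 448.02 + 9.96 = 1626.18
ΣP(2020)Q(2020) = 4.40×76 + 2.28×318 + 3.64×131 + 0.12×83 = 334.4 + 725.04 + 476.84 + 9.96 = 1546.24
link = 1626.18/1546.24 = 1.051700
Link 2021→2022:
ΣP(2022)Q(2021) = 6.01×64 + 2.33×292 + 2.85×137 + 0.15×71 = 384.64 + 680.36 + 390.45 + 10.65 = 1466.1
ΣP(2021)Q(2021) = 5.58×64 + 2.34×292 + 3.42×137 + 0.12×71 = 357.12 + 683.28 + 468.54 + 8.52 = 1517.46
link = 1466.1/1517.46 = 0.966154
Link 2022→2023:
ΣP(2023)Q(2022) = 5.84×63 + 2.99×249 + 2.88×129 + 0.17×87 = 367.92 + 744.51 + 371.52 + 14.79 = 1498.74
ΣP(2022)Q(2022) = 6.01×63 + 2.33×249 + 2.85×129 + 0.15×87 = 378.63 + 580.17 + 367.65 + 13.05 = 1339.5
link = 1498.74/1339.5 = 1.118880
Chained index = 100 × 1.051700 × 0.966154 × 1.118880 = 113.6898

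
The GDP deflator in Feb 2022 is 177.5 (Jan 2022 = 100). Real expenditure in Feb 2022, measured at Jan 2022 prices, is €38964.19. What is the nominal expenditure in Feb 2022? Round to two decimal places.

69161.44

Nominal = Real × (Index/100) = 38964.19 × (177.5/100)
        = 38964.19 × 1.775 = 69161.4373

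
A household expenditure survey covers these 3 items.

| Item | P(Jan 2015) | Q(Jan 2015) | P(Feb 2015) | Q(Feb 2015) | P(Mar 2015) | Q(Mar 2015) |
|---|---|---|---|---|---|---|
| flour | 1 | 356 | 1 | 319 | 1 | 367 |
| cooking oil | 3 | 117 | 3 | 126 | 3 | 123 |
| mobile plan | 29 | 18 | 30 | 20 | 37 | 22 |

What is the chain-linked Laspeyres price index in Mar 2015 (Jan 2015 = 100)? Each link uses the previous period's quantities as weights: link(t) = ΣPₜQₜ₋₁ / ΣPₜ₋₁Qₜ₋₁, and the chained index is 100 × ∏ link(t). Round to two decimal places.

Link Jan 2015→Feb 2015:
ΣP(Feb 2015)Q(Jan 2015) = 1×356 + 3×117 + 30×18 = 356 + 351 + 540 = 1247
ΣP(Jan 2015)Q(Jan 2015) = 1×356 + 3×117 + 29×18 = 356 + 351 + 522 = 1229
link = 1247/1229 = 1.014646
Link Feb 2015→Mar 2015:
ΣP(Mar 2015)Q(Feb 2015) = 1×319 + 3×126 + 37×20 = 319 + 378 + 740 = 1437
ΣP(Feb 2015)Q(Feb 2015) = 1×319 + 3×126 + 30×20 = 319 + 378 + 600 = 1297
link = 1437/1297 = 1.107941
Chained index = 100 × 1.014646 × 1.107941 = 112.4168

112.42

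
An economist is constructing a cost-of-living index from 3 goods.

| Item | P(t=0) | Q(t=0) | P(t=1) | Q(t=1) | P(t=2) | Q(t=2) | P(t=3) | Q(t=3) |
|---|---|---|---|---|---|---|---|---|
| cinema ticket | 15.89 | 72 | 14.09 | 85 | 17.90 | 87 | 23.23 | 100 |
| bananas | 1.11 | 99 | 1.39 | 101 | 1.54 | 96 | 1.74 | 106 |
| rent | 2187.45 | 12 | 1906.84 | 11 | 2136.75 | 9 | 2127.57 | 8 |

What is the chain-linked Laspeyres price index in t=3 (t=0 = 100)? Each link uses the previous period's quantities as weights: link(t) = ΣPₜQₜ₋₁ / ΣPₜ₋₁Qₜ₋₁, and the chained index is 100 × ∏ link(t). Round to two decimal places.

Link t=0→t=1:
ΣP(t=1)Q(t=0) = 14.09×72 + 1.39×99 + 1906.84×12 = 1014.48 + 137.61 + 22882.08 = 24034.17
ΣP(t=0)Q(t=0) = 15.89×72 + 1.11×99 + 2187.45×12 = 1144.08 + 109.89 + 26249.4 = 27503.37
link = 24034.17/27503.37 = 0.873863
Link t=1→t=2:
ΣP(t=2)Q(t=1) = 17.90×85 + 1.54×101 + 2136.75×11 = 1521.5 + 155.54 + 23504.25 = 25181.29
ΣP(t=1)Q(t=1) = 14.09×85 + 1.39×101 + 1906.84×11 = 1197.65 + 140.39 + 20975.24 = 22313.28
link = 25181.29/22313.28 = 1.128534
Link t=2→t=3:
ΣP(t=3)Q(t=2) = 23.23×87 + 1.74×96 + 2127.57×9 = 2021.01 + 167.04 + 19148.13 = 21336.18
ΣP(t=2)Q(t=2) = 17.90×87 + 1.54×96 + 2136.75×9 = 1557.3 + 147.84 + 19230.75 = 20935.89
link = 21336.18/20935.89 = 1.019120
Chained index = 100 × 0.873863 × 1.128534 × 1.019120 = 100.5039

100.50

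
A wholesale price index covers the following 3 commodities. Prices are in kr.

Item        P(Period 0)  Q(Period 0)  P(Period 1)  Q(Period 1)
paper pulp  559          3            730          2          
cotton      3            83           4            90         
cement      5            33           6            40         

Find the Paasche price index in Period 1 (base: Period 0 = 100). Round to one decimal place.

Paasche price index uses current-period quantities as weights.
ΣP(Period 1)·Q(Period 1) = 730×2 + 4×90 + 6×40 = 1460 + 360 + 240 = 2060
ΣP(Period 0)·Q(Period 1) = 559×2 + 3×90 + 5×40 = 1118 + 270 + 200 = 1588
Index = 2060 / 1588 × 100 = 129.7229

129.7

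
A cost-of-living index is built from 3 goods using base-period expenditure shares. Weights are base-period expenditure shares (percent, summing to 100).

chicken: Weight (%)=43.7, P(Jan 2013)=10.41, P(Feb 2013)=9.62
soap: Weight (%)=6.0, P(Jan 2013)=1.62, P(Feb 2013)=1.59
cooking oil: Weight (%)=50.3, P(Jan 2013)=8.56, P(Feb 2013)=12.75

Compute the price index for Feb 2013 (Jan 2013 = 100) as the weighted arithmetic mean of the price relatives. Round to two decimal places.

121.19

chicken: 43.7 × (9.62/10.41) = 43.7 × 0.924111 = 40.3837
soap: 6.0 × (1.59/1.62) = 6.0 × 0.981481 = 5.8889
cooking oil: 50.3 × (12.75/8.56) = 50.3 × 1.489486 = 74.9211
Index = Σ wᵢ·(p₁ᵢ/p₀ᵢ) = 40.3837 + 5.8889 + 74.9211 = 121.1937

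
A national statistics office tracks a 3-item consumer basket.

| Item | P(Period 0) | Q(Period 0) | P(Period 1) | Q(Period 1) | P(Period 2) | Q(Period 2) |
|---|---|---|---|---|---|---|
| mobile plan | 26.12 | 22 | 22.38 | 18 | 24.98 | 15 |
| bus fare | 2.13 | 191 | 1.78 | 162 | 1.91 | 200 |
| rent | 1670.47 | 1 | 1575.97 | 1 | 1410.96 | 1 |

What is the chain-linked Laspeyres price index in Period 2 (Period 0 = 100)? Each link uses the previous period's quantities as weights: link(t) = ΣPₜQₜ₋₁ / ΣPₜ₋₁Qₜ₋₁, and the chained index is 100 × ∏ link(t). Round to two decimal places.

86.92

Link Period 0→Period 1:
ΣP(Period 1)Q(Period 0) = 22.38×22 + 1.78×191 + 1575.97×1 = 492.36 + 339.98 + 1575.97 = 2408.31
ΣP(Period 0)Q(Period 0) = 26.12×22 + 2.13×191 + 1670.47×1 = 574.64 + 406.83 + 1670.47 = 2651.94
link = 2408.31/2651.94 = 0.908131
Link Period 1→Period 2:
ΣP(Period 2)Q(Period 1) = 24.98×18 + 1.91×162 + 1410.96×1 = 449.64 + 309.42 + 1410.96 = 2170.02
ΣP(Period 1)Q(Period 1) = 22.38×18 + 1.78×162 + 1575.97×1 = 402.84 + 288.36 + 1575.97 = 2267.17
link = 2170.02/2267.17 = 0.957149
Chained index = 100 × 0.908131 × 0.957149 = 86.9217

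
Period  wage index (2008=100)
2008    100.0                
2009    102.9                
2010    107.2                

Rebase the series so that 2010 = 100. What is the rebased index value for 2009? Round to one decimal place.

Rebased(2009) = 102.9 / 107.2 × 100 = 95.9888

96.0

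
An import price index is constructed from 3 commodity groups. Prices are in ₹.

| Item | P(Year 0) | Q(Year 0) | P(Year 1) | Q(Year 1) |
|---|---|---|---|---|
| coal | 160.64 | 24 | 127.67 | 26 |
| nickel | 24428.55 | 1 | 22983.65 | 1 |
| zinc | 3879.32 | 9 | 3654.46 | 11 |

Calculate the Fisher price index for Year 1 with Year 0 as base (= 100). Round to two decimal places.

Laspeyres component (base-period weights):
ΣP(Year 1)Q(Year 0) = 127.67×24 + 22983.65×1 + 3654.46×9 = 3064.08 + 22983.65 + 32890.14 = 58937.87
ΣP(Year 0)Q(Year 0) = 160.64×24 + 24428.55×1 + 3879.32×9 = 3855.36 + 24428.55 + 34913.88 = 63197.79
L = 58937.87 / 63197.79 × 100 = 93.2594
Paasche component (current-period weights):
ΣP(Year 1)Q(Year 1) = 127.67×26 + 22983.65×1 + 3654.46×11 = 3319.42 + 22983.65 + 40199.06 = 66502.13
ΣP(Year 0)Q(Year 1) = 160.64×26 + 24428.55×1 + 3879.32×11 = 4176.64 + 24428.55 + 42672.52 = 71277.71
P = 66502.13 / 71277.71 × 100 = 93.3000
Fisher = √(L × P) = √(93.2594 × 93.3000) = 93.2797

93.28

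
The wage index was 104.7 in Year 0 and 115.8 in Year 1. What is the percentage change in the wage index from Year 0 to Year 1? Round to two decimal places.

10.60%

Change = (115.8 − 104.7) / 104.7 × 100
       = 11.1 / 104.7 × 100 = 10.6017%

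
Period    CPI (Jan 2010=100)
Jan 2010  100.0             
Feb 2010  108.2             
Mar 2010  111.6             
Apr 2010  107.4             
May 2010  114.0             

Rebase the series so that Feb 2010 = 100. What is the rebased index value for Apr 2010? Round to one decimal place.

99.3

Rebased(Apr 2010) = 107.4 / 108.2 × 100 = 99.2606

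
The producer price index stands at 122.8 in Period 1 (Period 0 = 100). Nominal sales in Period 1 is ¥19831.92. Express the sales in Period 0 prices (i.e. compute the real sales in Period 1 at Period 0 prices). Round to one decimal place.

Real = Nominal ÷ (Index/100) = 19831.92 ÷ (122.8/100)
     = 19831.92 ÷ 1.228 = 16149.7720

16149.8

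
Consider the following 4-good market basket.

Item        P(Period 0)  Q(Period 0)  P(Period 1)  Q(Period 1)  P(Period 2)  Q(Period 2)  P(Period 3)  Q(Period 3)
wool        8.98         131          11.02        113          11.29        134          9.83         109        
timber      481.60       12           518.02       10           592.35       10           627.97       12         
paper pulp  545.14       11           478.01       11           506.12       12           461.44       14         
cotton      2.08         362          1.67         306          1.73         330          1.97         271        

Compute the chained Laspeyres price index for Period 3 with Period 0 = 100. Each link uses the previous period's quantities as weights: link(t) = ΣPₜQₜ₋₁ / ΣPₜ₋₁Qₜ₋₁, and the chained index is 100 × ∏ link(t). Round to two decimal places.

105.31

Link Period 0→Period 1:
ΣP(Period 1)Q(Period 0) = 11.02×131 + 518.02×12 + 478.01×11 + 1.67×362 = 1443.62 + 6216.24 + 5258.11 + 604.54 = 13522.51
ΣP(Period 0)Q(Period 0) = 8.98×131 + 481.60×12 + 545.14×11 + 2.08×362 = 1176.38 + 5779.2 + 5996.54 + 752.96 = 13705.08
link = 13522.51/13705.08 = 0.986679
Link Period 1→Period 2:
ΣP(Period 2)Q(Period 1) = 11.29×113 + 592.35×10 + 506.12×11 + 1.73×306 = 1275.77 + 5923.5 + 5567.32 + 529.38 = 13295.97
ΣP(Period 1)Q(Period 1) = 11.02×113 + 518.02×10 + 478.01×11 + 1.67×306 = 1245.26 + 5180.2 + 5258.11 + 511.02 = 12194.59
link = 13295.97/12194.59 = 1.090317
Link Period 2→Period 3:
ΣP(Period 3)Q(Period 2) = 9.83×134 + 627.97×10 + 461.44×12 + 1.97×330 = 1317.22 + 6279.7 + 5537.28 + 650.1 = 13784.3
ΣP(Period 2)Q(Period 2) = 11.29×134 + 592.35×10 + 506.12×12 + 1.73×330 = 1512.86 + 5923.5 + 6073.44 + 570.9 = 14080.7
link = 13784.3/14080.7 = 0.978950
Chained index = 100 × 0.986679 × 1.090317 × 0.978950 = 105.3147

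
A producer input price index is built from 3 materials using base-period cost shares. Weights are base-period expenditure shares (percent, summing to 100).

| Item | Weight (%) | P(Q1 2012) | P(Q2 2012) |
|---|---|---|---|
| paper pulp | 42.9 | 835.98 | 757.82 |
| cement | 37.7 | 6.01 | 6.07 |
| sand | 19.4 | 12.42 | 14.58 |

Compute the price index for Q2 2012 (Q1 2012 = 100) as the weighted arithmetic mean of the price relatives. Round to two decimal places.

paper pulp: 42.9 × (757.82/835.98) = 42.9 × 0.906505 = 38.8891
cement: 37.7 × (6.07/6.01) = 37.7 × 1.009983 = 38.0764
sand: 19.4 × (14.58/12.42) = 19.4 × 1.173913 = 22.7739
Index = Σ wᵢ·(p₁ᵢ/p₀ᵢ) = 38.8891 + 38.0764 + 22.7739 = 99.7393

99.74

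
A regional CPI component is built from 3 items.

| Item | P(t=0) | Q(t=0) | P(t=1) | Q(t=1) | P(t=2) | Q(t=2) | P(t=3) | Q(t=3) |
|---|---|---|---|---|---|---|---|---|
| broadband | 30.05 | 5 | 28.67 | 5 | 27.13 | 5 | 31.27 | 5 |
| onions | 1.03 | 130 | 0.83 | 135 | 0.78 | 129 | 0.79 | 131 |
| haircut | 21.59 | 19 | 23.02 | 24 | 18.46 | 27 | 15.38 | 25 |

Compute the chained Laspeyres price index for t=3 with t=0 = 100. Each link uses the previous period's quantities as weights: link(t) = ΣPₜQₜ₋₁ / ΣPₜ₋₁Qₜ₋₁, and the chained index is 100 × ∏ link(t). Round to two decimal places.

Link t=0→t=1:
ΣP(t=1)Q(t=0) = 28.67×5 + 0.83×130 + 23.02×19 = 143.35 + 107.9 + 437.38 = 688.63
ΣP(t=0)Q(t=0) = 30.05×5 + 1.03×130 + 21.59×19 = 150.25 + 133.9 + 410.21 = 694.36
link = 688.63/694.36 = 0.991748
Link t=1→t=2:
ΣP(t=2)Q(t=1) = 27.13×5 + 0.78×135 + 18.46×24 = 135.65 + 105.3 + 443.04 = 683.99
ΣP(t=1)Q(t=1) = 28.67×5 + 0.83×135 + 23.02×24 = 143.35 + 112.05 + 552.48 = 807.88
link = 683.99/807.88 = 0.846648
Link t=2→t=3:
ΣP(t=3)Q(t=2) = 31.27×5 + 0.79×129 + 15.38×27 = 156.35 + 101.91 + 415.26 = 673.52
ΣP(t=2)Q(t=2) = 27.13×5 + 0.78×129 + 18.46×27 = 135.65 + 100.62 + 498.42 = 734.69
link = 673.52/734.69 = 0.916740
Chained index = 100 × 0.991748 × 0.846648 × 0.916740 = 76.9751

76.98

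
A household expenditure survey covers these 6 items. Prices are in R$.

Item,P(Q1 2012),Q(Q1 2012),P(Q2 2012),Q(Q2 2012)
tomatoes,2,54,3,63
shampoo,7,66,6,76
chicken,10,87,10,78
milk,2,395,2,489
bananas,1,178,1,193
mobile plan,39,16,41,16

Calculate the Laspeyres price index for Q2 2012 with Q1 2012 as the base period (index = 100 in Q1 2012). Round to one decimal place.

Laspeyres price index uses base-period quantities as weights.
ΣP(Q2 2012)·Q(Q1 2012) = 3×54 + 6×66 + 10×87 + 2×395 + 1×178 + 41×16 = 162 + 396 + 870 + 790 + 178 + 656 = 3052
ΣP(Q1 2012)·Q(Q1 2012) = 2×54 + 7×66 + 10×87 + 2×395 + 1×178 + 39×16 = 108 + 462 + 870 + 790 + 178 + 624 = 3032
Index = 3052 / 3032 × 100 = 100.6596

100.7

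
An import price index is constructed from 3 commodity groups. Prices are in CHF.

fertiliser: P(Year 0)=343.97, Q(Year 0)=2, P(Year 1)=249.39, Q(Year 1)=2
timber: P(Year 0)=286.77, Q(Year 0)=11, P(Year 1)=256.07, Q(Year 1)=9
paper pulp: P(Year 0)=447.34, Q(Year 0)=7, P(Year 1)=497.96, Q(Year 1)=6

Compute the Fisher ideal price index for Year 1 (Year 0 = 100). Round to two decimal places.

97.40

Laspeyres component (base-period weights):
ΣP(Year 1)Q(Year 0) = 249.39×2 + 256.07×11 + 497.96×7 = 498.78 + 2816.77 + 3485.72 = 6801.27
ΣP(Year 0)Q(Year 0) = 343.97×2 + 286.77×11 + 447.34×7 = 687.94 + 3154.47 + 3131.38 = 6973.79
L = 6801.27 / 6973.79 × 100 = 97.5262
Paasche component (current-period weights):
ΣP(Year 1)Q(Year 1) = 249.39×2 + 256.07×9 + 497.96×6 = 498.78 + 2304.63 + 2987.76 = 5791.17
ΣP(Year 0)Q(Year 1) = 343.97×2 + 286.77×9 + 447.34×6 = 687.94 + 2580.93 + 2684.04 = 5952.91
P = 5791.17 / 5952.91 × 100 = 97.2830
Fisher = √(L × P) = √(97.5262 × 97.2830) = 97.4045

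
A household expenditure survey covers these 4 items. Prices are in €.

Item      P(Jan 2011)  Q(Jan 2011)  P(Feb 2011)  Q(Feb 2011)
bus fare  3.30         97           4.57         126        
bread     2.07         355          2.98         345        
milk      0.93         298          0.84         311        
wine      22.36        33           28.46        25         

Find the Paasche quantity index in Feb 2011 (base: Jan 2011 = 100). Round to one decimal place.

95.8

Paasche quantity index uses current-period prices as weights.
ΣP(Feb 2011)·Q(Feb 2011) = 4.57×126 + 2.98×345 + 0.84×311 + 28.46×25 = 575.82 + 1028.1 + 261.24 + 711.5 = 2576.66
ΣP(Feb 2011)·Q(Jan 2011) = 4.57×97 + 2.98×355 + 0.84×298 + 28.46×33 = 443.29 + 1057.9 + 250.32 + 939.18 = 2690.69
Index = 2576.66 / 2690.69 × 100 = 95.7621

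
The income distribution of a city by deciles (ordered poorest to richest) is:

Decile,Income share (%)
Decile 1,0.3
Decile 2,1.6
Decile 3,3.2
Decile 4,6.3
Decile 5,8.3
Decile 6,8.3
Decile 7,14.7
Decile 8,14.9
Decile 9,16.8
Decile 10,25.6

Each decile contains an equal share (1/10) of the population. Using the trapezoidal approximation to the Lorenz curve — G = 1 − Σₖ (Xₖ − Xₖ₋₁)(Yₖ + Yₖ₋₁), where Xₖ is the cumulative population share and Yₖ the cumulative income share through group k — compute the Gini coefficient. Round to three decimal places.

Cumulative income shares Yₖ: 0.0030, 0.0190, 0.0510, 0.1140, 0.1970, 0.2800, 0.4270, 0.5760, 0.7440, 1.0000
Σ (Xₖ−Xₖ₋₁)(Yₖ+Yₖ₋₁) = (1/10)(0.0030+0.0000) + (1/10)(0.0190+0.0030) + (1/10)(0.0510+0.0190) + (1/10)(0.1140+0.0510) + (1/10)(0.1970+0.1140) + (1/10)(0.2800+0.1970) + (1/10)(0.4270+0.2800) + (1/10)(0.5760+0.4270) + (1/10)(0.7440+0.5760) + (1/10)(1.0000+0.7440)
  = 0.0003 + 0.0022 + 0.0070 + 0.0165 + 0.0311 + 0.0477 + 0.0707 + 0.1003 + 0.1320 + 0.1744 = 0.5822
G = 1 − 0.5822 = 0.4178

0.418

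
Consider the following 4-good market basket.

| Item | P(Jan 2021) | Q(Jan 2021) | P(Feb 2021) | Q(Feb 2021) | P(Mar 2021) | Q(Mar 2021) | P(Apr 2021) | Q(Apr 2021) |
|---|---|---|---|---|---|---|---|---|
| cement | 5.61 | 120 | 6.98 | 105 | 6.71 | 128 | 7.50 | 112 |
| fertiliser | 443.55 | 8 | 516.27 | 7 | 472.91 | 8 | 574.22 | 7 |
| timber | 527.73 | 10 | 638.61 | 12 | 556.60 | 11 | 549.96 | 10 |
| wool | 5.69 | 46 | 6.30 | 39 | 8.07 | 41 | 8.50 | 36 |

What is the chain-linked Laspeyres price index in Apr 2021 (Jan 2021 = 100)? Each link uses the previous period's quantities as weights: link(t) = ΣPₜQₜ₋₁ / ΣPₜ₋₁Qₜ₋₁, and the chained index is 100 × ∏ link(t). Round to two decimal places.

Link Jan 2021→Feb 2021:
ΣP(Feb 2021)Q(Jan 2021) = 6.98×120 + 516.27×8 + 638.61×10 + 6.30×46 = 837.6 + 4130.16 + 6386.1 + 289.8 = 11643.66
ΣP(Jan 2021)Q(Jan 2021) = 5.61×120 + 443.55×8 + 527.73×10 + 5.69×46 = 673.2 + 3548.4 + 5277.3 + 261.74 = 9760.64
link = 11643.66/9760.64 = 1.192920
Link Feb 2021→Mar 2021:
ΣP(Mar 2021)Q(Feb 2021) = 6.71×105 + 472.91×7 + 556.60×12 + 8.07×39 = 704.55 + 3310.37 + 6679.2 + 314.73 = 11008.85
ΣP(Feb 2021)Q(Feb 2021) = 6.98×105 + 516.27×7 + 638.61×12 + 6.30×39 = 732.9 + 3613.89 + 7663.32 + 245.7 = 12255.81
link = 11008.85/12255.81 = 0.898256
Link Mar 2021→Apr 2021:
ΣP(Apr 2021)Q(Mar 2021) = 7.50×128 + 574.22×8 + 549.96×11 + 8.50×41 = 960 + 4593.76 + 6049.56 + 348.5 = 11951.82
ΣP(Mar 2021)Q(Mar 2021) = 6.71×128 + 472.91×8 + 556.60×11 + 8.07×41 = 858.88 + 3783.28 + 6122.6 + 330.87 = 11095.63
link = 11951.82/11095.63 = 1.077165
Chained index = 100 × 1.192920 × 0.898256 × 1.077165 = 115.4232

115.42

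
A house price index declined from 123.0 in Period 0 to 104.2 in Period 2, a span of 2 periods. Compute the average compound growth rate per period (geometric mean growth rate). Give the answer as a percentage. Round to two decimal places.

-7.96%

Growth factor = (104.2/123.0)^(1/2) = (0.847154)^(1/2) = 0.920410
Growth rate = 0.920410 − 1 = -0.079590 = -7.9590%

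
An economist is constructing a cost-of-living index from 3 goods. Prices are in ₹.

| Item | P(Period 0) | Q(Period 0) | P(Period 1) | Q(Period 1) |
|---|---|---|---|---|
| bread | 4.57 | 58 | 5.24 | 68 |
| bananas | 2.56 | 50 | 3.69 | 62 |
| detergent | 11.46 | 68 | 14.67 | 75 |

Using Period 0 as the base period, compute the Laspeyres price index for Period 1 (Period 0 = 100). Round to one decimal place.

Laspeyres price index uses base-period quantities as weights.
ΣP(Period 1)·Q(Period 0) = 5.24×58 + 3.69×50 + 14.67×68 = 303.92 + 184.5 + 997.56 = 1485.98
ΣP(Period 0)·Q(Period 0) = 4.57×58 + 2.56×50 + 11.46×68 = 265.06 + 128 + 779.28 = 1172.34
Index = 1485.98 / 1172.34 × 100 = 126.7533

126.8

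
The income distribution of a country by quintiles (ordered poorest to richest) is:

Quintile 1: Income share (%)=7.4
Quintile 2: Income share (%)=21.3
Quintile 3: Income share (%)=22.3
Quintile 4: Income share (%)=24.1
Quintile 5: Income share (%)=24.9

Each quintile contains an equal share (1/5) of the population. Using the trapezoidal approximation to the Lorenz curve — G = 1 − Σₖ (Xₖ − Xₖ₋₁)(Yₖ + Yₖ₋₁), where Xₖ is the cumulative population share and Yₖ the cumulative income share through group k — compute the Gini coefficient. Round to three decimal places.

Cumulative income shares Yₖ: 0.0740, 0.2870, 0.5100, 0.7510, 1.0000
Σ (Xₖ−Xₖ₋₁)(Yₖ+Yₖ₋₁) = (1/5)(0.0740+0.0000) + (1/5)(0.2870+0.0740) + (1/5)(0.5100+0.2870) + (1/5)(0.7510+0.5100) + (1/5)(1.0000+0.7510)
  = 0.0148 + 0.0722 + 0.1594 + 0.2522 + 0.3502 = 0.8488
G = 1 − 0.8488 = 0.1512

0.151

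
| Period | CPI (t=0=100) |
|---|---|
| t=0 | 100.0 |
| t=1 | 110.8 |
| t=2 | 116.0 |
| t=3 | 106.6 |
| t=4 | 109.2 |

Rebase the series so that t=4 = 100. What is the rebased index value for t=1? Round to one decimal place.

Rebased(t=1) = 110.8 / 109.2 × 100 = 101.4652

101.5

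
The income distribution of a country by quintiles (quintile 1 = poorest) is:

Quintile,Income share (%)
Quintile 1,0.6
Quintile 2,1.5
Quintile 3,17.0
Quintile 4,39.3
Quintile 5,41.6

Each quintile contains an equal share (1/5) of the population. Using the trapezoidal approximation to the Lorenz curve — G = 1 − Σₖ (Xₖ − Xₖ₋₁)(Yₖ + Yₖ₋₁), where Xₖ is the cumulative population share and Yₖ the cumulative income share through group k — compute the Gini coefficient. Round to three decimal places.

Cumulative income shares Yₖ: 0.0060, 0.0210, 0.1910, 0.5840, 1.0000
Σ (Xₖ−Xₖ₋₁)(Yₖ+Yₖ₋₁) = (1/5)(0.0060+0.0000) + (1/5)(0.0210+0.0060) + (1/5)(0.1910+0.0210) + (1/5)(0.5840+0.1910) + (1/5)(1.0000+0.5840)
  = 0.0012 + 0.0054 + 0.0424 + 0.1550 + 0.3168 = 0.5208
G = 1 − 0.5208 = 0.4792

0.479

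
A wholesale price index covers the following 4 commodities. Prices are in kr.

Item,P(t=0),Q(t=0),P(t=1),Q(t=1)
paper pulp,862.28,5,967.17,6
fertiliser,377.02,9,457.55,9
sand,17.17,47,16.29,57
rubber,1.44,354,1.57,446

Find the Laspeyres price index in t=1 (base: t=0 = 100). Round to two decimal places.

113.90

Laspeyres price index uses base-period quantities as weights.
ΣP(t=1)·Q(t=0) = 967.17×5 + 457.55×9 + 16.29×47 + 1.57×354 = 4835.85 + 4117.95 + 765.63 + 555.78 = 10275.21
ΣP(t=0)·Q(t=0) = 862.28×5 + 377.02×9 + 17.17×47 + 1.44×354 = 4311.4 + 3393.18 + 806.99 + 509.76 = 9021.33
Index = 10275.21 / 9021.33 × 100 = 113.8991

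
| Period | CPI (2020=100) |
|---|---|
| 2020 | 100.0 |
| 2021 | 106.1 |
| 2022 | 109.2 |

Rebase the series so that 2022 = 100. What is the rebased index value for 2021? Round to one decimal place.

97.2

Rebased(2021) = 106.1 / 109.2 × 100 = 97.1612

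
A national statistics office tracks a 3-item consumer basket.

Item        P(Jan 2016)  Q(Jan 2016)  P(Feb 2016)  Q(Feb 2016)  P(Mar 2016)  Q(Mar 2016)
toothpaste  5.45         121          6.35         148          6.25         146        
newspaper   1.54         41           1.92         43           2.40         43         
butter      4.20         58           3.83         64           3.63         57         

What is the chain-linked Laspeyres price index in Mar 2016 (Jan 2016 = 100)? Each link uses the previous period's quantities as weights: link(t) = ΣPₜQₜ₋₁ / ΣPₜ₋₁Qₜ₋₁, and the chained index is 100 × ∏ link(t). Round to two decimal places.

110.05

Link Jan 2016→Feb 2016:
ΣP(Feb 2016)Q(Jan 2016) = 6.35×121 + 1.92×41 + 3.83×58 = 768.35 + 78.72 + 222.14 = 1069.21
ΣP(Jan 2016)Q(Jan 2016) = 5.45×121 + 1.54×41 + 4.20×58 = 659.45 + 63.14 + 243.6 = 966.19
link = 1069.21/966.19 = 1.106625
Link Feb 2016→Mar 2016:
ΣP(Mar 2016)Q(Feb 2016) = 6.25×148 + 2.40×43 + 3.63×64 = 925 + 103.2 + 232.32 = 1260.52
ΣP(Feb 2016)Q(Feb 2016) = 6.35×148 + 1.92×43 + 3.83×64 = 939.8 + 82.56 + 245.12 = 1267.48
link = 1260.52/1267.48 = 0.994509
Chained index = 100 × 1.106625 × 0.994509 = 110.0548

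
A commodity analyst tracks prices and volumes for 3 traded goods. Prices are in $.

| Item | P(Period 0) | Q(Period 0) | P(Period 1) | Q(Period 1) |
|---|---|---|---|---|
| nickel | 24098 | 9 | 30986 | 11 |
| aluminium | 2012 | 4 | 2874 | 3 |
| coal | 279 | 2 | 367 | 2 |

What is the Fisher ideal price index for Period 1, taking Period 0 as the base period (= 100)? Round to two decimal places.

129.00

Laspeyres component (base-period weights):
ΣP(Period 1)Q(Period 0) = 30986×9 + 2874×4 + 367×2 = 278874 + 11496 + 734 = 291104
ΣP(Period 0)Q(Period 0) = 24098×9 + 2012×4 + 279×2 = 216882 + 8048 + 558 = 225488
L = 291104 / 225488 × 100 = 129.0996
Paasche component (current-period weights):
ΣP(Period 1)Q(Period 1) = 30986×11 + 2874×3 + 367×2 = 340846 + 8622 + 734 = 350202
ΣP(Period 0)Q(Period 1) = 24098×11 + 2012×3 + 279×2 = 265078 + 6036 + 558 = 271672
P = 350202 / 271672 × 100 = 128.9062
Fisher = √(L × P) = √(129.0996 × 128.9062) = 129.0028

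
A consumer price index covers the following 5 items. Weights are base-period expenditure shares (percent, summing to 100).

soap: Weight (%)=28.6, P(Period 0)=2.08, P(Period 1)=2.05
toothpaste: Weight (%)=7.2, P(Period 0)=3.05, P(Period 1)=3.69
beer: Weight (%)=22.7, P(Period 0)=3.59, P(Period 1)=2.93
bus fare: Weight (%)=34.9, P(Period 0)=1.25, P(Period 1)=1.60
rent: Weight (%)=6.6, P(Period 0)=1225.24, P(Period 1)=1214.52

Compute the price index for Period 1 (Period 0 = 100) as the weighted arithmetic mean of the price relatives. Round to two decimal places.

106.64

soap: 28.6 × (2.05/2.08) = 28.6 × 0.985577 = 28.1875
toothpaste: 7.2 × (3.69/3.05) = 7.2 × 1.209836 = 8.7108
beer: 22.7 × (2.93/3.59) = 22.7 × 0.816156 = 18.5267
bus fare: 34.9 × (1.60/1.25) = 34.9 × 1.280000 = 44.6720
rent: 6.6 × (1214.52/1225.24) = 6.6 × 0.991251 = 6.5423
Index = Σ wᵢ·(p₁ᵢ/p₀ᵢ) = 28.1875 + 8.7108 + 18.5267 + 44.6720 + 6.5423 = 106.6393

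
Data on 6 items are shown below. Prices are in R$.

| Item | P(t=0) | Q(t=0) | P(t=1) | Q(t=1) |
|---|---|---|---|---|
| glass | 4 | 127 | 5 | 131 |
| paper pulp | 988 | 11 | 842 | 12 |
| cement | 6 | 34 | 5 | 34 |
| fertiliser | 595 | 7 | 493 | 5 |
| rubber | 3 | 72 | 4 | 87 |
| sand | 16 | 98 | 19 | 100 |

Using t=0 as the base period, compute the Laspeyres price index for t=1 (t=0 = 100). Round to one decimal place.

Laspeyres price index uses base-period quantities as weights.
ΣP(t=1)·Q(t=0) = 5×127 + 842×11 + 5×34 + 493×7 + 4×72 + 19×98 = 635 + 9262 + 170 + 3451 + 288 + 1862 = 15668
ΣP(t=0)·Q(t=0) = 4×127 + 988×11 + 6×34 + 595×7 + 3×72 + 16×98 = 508 + 10868 + 204 + 4165 + 216 + 1568 = 17529
Index = 15668 / 17529 × 100 = 89.3833

89.4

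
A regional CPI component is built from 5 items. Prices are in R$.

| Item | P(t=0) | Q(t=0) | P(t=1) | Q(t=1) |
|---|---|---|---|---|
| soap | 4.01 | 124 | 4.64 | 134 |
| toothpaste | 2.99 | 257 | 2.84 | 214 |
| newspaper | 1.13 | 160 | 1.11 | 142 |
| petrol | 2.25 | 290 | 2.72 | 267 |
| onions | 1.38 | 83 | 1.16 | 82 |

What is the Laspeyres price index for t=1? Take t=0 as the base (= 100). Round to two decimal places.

Laspeyres price index uses base-period quantities as weights.
ΣP(t=1)·Q(t=0) = 4.64×124 + 2.84×257 + 1.11×160 + 2.72×290 + 1.16×83 = 575.36 + 729.88 + 177.6 + 788.8 + 96.28 = 2367.92
ΣP(t=0)·Q(t=0) = 4.01×124 + 2.99×257 + 1.13×160 + 2.25×290 + 1.38×83 = 497.24 + 768.43 + 180.8 + 652.5 + 114.54 = 2213.51
Index = 2367.92 / 2213.51 × 100 = 106.9758

106.98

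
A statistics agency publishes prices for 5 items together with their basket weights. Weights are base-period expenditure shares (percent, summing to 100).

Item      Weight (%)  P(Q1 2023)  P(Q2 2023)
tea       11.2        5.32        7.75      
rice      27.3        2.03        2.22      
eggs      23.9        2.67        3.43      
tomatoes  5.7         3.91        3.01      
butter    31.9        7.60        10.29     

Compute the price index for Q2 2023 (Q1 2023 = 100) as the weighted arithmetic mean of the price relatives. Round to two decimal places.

124.45

tea: 11.2 × (7.75/5.32) = 11.2 × 1.456767 = 16.3158
rice: 27.3 × (2.22/2.03) = 27.3 × 1.093596 = 29.8552
eggs: 23.9 × (3.43/2.67) = 23.9 × 1.284644 = 30.7030
tomatoes: 5.7 × (3.01/3.91) = 5.7 × 0.769821 = 4.3880
butter: 31.9 × (10.29/7.60) = 31.9 × 1.353947 = 43.1909
Index = Σ wᵢ·(p₁ᵢ/p₀ᵢ) = 16.3158 + 29.8552 + 30.7030 + 4.3880 + 43.1909 = 124.4529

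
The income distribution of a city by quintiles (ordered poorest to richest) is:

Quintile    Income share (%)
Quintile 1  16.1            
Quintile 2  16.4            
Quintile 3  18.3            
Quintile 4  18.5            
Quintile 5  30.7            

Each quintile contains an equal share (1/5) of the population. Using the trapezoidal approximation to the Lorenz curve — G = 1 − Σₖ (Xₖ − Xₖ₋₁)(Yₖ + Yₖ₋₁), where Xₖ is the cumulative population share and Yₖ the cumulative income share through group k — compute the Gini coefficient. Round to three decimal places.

Cumulative income shares Yₖ: 0.1610, 0.3250, 0.5080, 0.6930, 1.0000
Σ (Xₖ−Xₖ₋₁)(Yₖ+Yₖ₋₁) = (1/5)(0.1610+0.0000) + (1/5)(0.3250+0.1610) + (1/5)(0.5080+0.3250) + (1/5)(0.6930+0.5080) + (1/5)(1.0000+0.6930)
  = 0.0322 + 0.0972 + 0.1666 + 0.2402 + 0.3386 = 0.8748
G = 1 − 0.8748 = 0.1252

0.125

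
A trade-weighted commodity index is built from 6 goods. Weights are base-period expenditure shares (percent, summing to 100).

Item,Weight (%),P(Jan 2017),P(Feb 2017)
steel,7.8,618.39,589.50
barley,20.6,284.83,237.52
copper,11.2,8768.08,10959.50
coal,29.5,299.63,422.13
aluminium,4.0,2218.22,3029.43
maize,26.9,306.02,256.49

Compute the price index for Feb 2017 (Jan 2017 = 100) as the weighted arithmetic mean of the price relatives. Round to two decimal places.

108.18

steel: 7.8 × (589.50/618.39) = 7.8 × 0.953282 = 7.4356
barley: 20.6 × (237.52/284.83) = 20.6 × 0.833901 = 17.1784
copper: 11.2 × (10959.50/8768.08) = 11.2 × 1.249932 = 13.9992
coal: 29.5 × (422.13/299.63) = 29.5 × 1.408838 = 41.5607
aluminium: 4.0 × (3029.43/2218.22) = 4.0 × 1.365703 = 5.4628
maize: 26.9 × (256.49/306.02) = 26.9 × 0.838148 = 22.5462
Index = Σ wᵢ·(p₁ᵢ/p₀ᵢ) = 7.4356 + 17.1784 + 13.9992 + 41.5607 + 5.4628 + 22.5462 = 108.1829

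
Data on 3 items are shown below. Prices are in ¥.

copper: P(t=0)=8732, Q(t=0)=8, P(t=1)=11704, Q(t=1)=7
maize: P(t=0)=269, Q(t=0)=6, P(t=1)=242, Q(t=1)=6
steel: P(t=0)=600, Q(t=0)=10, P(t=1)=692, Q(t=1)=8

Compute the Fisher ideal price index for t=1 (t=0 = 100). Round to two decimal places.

131.66

Laspeyres component (base-period weights):
ΣP(t=1)Q(t=0) = 11704×8 + 242×6 + 692×10 = 93632 + 1452 + 6920 = 102004
ΣP(t=0)Q(t=0) = 8732×8 + 269×6 + 600×10 = 69856 + 1614 + 6000 = 77470
L = 102004 / 77470 × 100 = 131.6690
Paasche component (current-period weights):
ΣP(t=1)Q(t=1) = 11704×7 + 242×6 + 692×8 = 81928 + 1452 + 5536 = 88916
ΣP(t=0)Q(t=1) = 8732×7 + 269×6 + 600×8 = 61124 + 1614 + 4800 = 67538
P = 88916 / 67538 × 100 = 131.6533
Fisher = √(L × P) = √(131.6690 × 131.6533) = 131.6612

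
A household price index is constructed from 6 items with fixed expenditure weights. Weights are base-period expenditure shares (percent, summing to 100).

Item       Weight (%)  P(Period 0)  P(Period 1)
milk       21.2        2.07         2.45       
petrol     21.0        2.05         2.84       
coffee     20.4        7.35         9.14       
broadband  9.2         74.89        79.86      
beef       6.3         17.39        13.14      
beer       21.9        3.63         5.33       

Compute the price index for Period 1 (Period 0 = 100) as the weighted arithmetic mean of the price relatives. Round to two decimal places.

126.28

milk: 21.2 × (2.45/2.07) = 21.2 × 1.183575 = 25.0918
petrol: 21.0 × (2.84/2.05) = 21.0 × 1.385366 = 29.0927
coffee: 20.4 × (9.14/7.35) = 20.4 × 1.243537 = 25.3682
broadband: 9.2 × (79.86/74.89) = 9.2 × 1.066364 = 9.8105
beef: 6.3 × (13.14/17.39) = 6.3 × 0.755607 = 4.7603
beer: 21.9 × (5.33/3.63) = 21.9 × 1.468320 = 32.1562
Index = Σ wᵢ·(p₁ᵢ/p₀ᵢ) = 25.0918 + 29.0927 + 25.3682 + 9.8105 + 4.7603 + 32.1562 = 126.2797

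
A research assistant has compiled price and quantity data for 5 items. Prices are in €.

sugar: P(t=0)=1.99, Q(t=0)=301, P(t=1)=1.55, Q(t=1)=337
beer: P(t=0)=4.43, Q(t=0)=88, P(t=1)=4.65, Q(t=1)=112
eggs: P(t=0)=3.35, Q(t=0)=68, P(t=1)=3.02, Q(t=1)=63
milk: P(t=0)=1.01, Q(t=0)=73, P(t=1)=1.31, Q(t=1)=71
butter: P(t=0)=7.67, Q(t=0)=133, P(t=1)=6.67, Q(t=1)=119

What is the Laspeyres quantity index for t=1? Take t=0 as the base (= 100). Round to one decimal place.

102.2

Laspeyres quantity index uses base-period prices as weights.
ΣP(t=0)·Q(t=1) = 1.99×337 + 4.43×112 + 3.35×63 + 1.01×71 + 7.67×119 = 670.63 + 496.16 + 211.05 + 71.71 + 912.73 = 2362.28
ΣP(t=0)·Q(t=0) = 1.99×301 + 4.43×88 + 3.35×68 + 1.01×73 + 7.67×133 = 598.99 + 389.84 + 227.8 + 73.73 + 1020.11 = 2310.47
Index = 2362.28 / 2310.47 × 100 = 102.2424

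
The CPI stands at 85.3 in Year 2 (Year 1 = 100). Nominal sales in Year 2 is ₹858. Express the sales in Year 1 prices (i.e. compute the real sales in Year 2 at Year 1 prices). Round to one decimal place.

Real = Nominal ÷ (Index/100) = 858 ÷ (85.3/100)
     = 858 ÷ 0.853 = 1005.8617

1005.9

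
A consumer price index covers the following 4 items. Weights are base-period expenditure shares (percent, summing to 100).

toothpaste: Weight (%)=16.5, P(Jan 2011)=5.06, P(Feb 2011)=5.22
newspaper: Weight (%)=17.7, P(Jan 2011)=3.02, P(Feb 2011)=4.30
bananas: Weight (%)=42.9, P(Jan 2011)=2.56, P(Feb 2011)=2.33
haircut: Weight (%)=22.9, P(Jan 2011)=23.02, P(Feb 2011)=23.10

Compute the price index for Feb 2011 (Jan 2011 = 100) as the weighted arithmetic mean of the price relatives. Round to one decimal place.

toothpaste: 16.5 × (5.22/5.06) = 16.5 × 1.031621 = 17.0217
newspaper: 17.7 × (4.30/3.02) = 17.7 × 1.423841 = 25.2020
bananas: 42.9 × (2.33/2.56) = 42.9 × 0.910156 = 39.0457
haircut: 22.9 × (23.10/23.02) = 22.9 × 1.003475 = 22.9796
Index = Σ wᵢ·(p₁ᵢ/p₀ᵢ) = 17.0217 + 25.2020 + 39.0457 + 22.9796 = 104.2490

104.2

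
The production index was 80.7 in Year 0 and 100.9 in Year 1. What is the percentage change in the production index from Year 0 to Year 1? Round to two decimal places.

25.03%

Change = (100.9 − 80.7) / 80.7 × 100
       = 20.2 / 80.7 × 100 = 25.0310%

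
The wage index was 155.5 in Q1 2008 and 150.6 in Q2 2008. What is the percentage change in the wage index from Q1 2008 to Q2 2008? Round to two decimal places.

Change = (150.6 − 155.5) / 155.5 × 100
       = -4.9 / 155.5 × 100 = -3.1511%

-3.15%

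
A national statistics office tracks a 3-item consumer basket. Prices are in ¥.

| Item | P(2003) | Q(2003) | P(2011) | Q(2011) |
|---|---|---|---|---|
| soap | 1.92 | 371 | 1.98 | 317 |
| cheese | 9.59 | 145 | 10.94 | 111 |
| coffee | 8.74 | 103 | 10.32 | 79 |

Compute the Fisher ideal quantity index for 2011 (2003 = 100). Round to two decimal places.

78.62

Laspeyres component (base-period weights):
ΣP(2003)Q(2011) = 1.92×317 + 9.59×111 + 8.74×79 = 608.64 + 1064.49 + 690.46 = 2363.59
ΣP(2003)Q(2003) = 1.92×371 + 9.59×145 + 8.74×103 = 712.32 + 1390.55 + 900.22 = 3003.09
L = 2363.59 / 3003.09 × 100 = 78.7053
Paasche component (current-period weights):
ΣP(2011)Q(2011) = 1.98×317 + 10.94×111 + 10.32×79 = 627.66 + 1214.34 + 815.28 = 2657.28
ΣP(2011)Q(2003) = 1.98×371 + 10.94×145 + 10.32×103 = 734.58 + 1586.3 + 1062.96 = 3383.84
P = 2657.28 / 3383.84 × 100 = 78.5285
Fisher = √(L × P) = √(78.7053 × 78.5285) = 78.6169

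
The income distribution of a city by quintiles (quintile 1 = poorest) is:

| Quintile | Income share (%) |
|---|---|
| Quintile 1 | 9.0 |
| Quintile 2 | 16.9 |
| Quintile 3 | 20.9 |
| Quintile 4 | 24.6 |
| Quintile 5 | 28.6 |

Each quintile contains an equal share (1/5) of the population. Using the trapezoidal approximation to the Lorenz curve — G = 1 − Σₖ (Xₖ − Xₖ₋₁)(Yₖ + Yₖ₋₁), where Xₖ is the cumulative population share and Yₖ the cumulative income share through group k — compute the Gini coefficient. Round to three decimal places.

0.188

Cumulative income shares Yₖ: 0.0900, 0.2590, 0.4680, 0.7140, 1.0000
Σ (Xₖ−Xₖ₋₁)(Yₖ+Yₖ₋₁) = (1/5)(0.0900+0.0000) + (1/5)(0.2590+0.0900) + (1/5)(0.4680+0.2590) + (1/5)(0.7140+0.4680) + (1/5)(1.0000+0.7140)
  = 0.0180 + 0.0698 + 0.1454 + 0.2364 + 0.3428 = 0.8124
G = 1 − 0.8124 = 0.1876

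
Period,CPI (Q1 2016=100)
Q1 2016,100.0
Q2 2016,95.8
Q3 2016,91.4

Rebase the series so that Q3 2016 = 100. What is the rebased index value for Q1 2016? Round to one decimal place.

109.4

Rebased(Q1 2016) = 100.0 / 91.4 × 100 = 109.4092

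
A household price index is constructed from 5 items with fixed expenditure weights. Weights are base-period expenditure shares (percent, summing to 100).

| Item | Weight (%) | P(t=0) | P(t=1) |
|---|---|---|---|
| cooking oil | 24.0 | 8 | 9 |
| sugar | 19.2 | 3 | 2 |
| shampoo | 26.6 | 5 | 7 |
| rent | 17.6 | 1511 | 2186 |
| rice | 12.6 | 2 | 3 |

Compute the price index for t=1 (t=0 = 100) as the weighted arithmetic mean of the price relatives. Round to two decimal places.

cooking oil: 24.0 × (9/8) = 24.0 × 1.125000 = 27.0000
sugar: 19.2 × (2/3) = 19.2 × 0.666667 = 12.8000
shampoo: 26.6 × (7/5) = 26.6 × 1.400000 = 37.2400
rent: 17.6 × (2186/1511) = 17.6 × 1.446724 = 25.4623
rice: 12.6 × (3/2) = 12.6 × 1.500000 = 18.9000
Index = Σ wᵢ·(p₁ᵢ/p₀ᵢ) = 27.0000 + 12.8000 + 37.2400 + 25.4623 + 18.9000 = 121.4023

121.40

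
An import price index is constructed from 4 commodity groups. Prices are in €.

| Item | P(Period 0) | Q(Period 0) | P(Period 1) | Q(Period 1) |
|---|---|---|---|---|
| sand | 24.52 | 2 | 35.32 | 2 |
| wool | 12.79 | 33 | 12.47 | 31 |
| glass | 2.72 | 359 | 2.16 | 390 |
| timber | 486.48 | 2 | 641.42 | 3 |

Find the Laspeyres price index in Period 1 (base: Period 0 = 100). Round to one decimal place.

105.0

Laspeyres price index uses base-period quantities as weights.
ΣP(Period 1)·Q(Period 0) = 35.32×2 + 12.47×33 + 2.16×359 + 641.42×2 = 70.64 + 411.51 + 775.44 + 1282.84 = 2540.43
ΣP(Period 0)·Q(Period 0) = 24.52×2 + 12.79×33 + 2.72×359 + 486.48×2 = 49.04 + 422.07 + 976.48 + 972.96 = 2420.55
Index = 2540.43 / 2420.55 × 100 = 104.9526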